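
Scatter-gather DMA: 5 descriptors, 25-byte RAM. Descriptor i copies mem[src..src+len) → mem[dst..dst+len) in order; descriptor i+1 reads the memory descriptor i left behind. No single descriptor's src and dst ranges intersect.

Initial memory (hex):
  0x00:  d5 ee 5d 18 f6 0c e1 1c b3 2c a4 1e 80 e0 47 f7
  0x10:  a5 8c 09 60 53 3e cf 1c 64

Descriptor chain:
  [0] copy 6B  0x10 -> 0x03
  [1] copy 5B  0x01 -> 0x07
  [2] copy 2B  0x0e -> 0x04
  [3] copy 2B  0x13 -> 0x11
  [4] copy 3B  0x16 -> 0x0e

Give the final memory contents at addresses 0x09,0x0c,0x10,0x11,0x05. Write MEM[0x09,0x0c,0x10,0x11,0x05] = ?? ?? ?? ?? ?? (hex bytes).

MEM[0x09,0x0c,0x10,0x11,0x05] = a5 80 64 60 f7

  after D0: wrote 6B at 0x03 = a58c0960533e
  after D1: wrote 5B at 0x07 = ee5da58c09
  after D2: wrote 2B at 0x04 = 47f7
  after D3: wrote 2B at 0x11 = 6053
  after D4: wrote 3B at 0x0e = cf1c64
query mem[0x09]=0xa5, mem[0x0c]=0x80, mem[0x10]=0x64, mem[0x11]=0x60, mem[0x05]=0xf7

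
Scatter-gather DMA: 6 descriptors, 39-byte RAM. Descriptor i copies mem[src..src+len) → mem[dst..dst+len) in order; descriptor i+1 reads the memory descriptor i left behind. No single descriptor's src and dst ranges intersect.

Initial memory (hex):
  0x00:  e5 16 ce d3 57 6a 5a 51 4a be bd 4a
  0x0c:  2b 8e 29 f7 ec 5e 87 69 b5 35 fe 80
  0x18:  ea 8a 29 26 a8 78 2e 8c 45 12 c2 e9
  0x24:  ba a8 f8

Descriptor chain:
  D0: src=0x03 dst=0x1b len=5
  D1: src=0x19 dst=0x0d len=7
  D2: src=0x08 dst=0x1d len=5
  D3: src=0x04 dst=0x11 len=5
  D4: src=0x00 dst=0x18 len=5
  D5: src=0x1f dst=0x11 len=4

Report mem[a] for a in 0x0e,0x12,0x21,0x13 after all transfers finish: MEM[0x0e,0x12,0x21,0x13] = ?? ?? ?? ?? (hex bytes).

#0 dst[0x1b+5] := {0xd3,0x57,0x6a,0x5a,0x51}
#1 dst[0x0d+7] := {0x8a,0x29,0xd3,0x57,0x6a,0x5a,0x51}
#2 dst[0x1d+5] := {0x4a,0xbe,0xbd,0x4a,0x2b}
#3 dst[0x11+5] := {0x57,0x6a,0x5a,0x51,0x4a}
#4 dst[0x18+5] := {0xe5,0x16,0xce,0xd3,0x57}
#5 dst[0x11+4] := {0xbd,0x4a,0x2b,0xc2}
query mem[0x0e]=0x29, mem[0x12]=0x4a, mem[0x21]=0x2b, mem[0x13]=0x2b

MEM[0x0e,0x12,0x21,0x13] = 29 4a 2b 2b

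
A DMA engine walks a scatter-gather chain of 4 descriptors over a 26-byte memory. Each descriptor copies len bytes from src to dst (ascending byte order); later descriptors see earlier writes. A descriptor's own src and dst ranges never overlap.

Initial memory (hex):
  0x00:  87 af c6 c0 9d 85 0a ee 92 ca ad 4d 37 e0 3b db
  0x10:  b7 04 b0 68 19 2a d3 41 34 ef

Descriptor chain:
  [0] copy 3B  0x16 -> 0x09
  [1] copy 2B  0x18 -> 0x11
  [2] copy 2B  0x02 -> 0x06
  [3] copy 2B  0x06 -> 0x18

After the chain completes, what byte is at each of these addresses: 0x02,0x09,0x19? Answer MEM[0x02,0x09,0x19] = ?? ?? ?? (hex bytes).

#0 dst[0x09+3] := {0xd3,0x41,0x34}
#1 dst[0x11+2] := {0x34,0xef}
#2 dst[0x06+2] := {0xc6,0xc0}
#3 dst[0x18+2] := {0xc6,0xc0}
query mem[0x02]=0xc6, mem[0x09]=0xd3, mem[0x19]=0xc0

MEM[0x02,0x09,0x19] = c6 d3 c0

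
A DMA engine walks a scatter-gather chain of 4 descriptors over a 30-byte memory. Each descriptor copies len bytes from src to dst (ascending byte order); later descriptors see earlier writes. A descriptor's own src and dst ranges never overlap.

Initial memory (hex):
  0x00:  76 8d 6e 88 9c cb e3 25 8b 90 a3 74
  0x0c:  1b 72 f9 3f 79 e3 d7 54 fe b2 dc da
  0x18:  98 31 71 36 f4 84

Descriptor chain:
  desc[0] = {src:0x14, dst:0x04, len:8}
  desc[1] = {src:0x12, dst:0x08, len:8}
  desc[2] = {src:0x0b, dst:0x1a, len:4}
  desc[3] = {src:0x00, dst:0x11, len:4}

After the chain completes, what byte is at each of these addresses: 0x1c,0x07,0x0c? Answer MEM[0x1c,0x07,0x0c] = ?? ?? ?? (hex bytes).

D0: mem[0x04..0x0b] <- [fe b2 dc da 98 31 71 36]
D1: mem[0x08..0x0f] <- [d7 54 fe b2 dc da 98 31]
D2: mem[0x1a..0x1d] <- [b2 dc da 98]
D3: mem[0x11..0x14] <- [76 8d 6e 88]
query mem[0x1c]=0xda, mem[0x07]=0xda, mem[0x0c]=0xdc

MEM[0x1c,0x07,0x0c] = da da dc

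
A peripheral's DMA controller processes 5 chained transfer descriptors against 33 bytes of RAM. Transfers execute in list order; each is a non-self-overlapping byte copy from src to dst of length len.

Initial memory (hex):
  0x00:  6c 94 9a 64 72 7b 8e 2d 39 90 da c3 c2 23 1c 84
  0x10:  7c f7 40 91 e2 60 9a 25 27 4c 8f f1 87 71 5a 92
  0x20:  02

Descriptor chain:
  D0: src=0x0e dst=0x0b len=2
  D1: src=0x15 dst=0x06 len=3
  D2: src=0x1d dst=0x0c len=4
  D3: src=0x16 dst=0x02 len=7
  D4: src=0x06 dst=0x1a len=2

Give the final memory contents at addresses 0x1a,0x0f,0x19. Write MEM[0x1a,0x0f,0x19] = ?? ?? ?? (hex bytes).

MEM[0x1a,0x0f,0x19] = 8f 02 4c

D0: mem[0x0b..0x0c] <- [1c 84]
D1: mem[0x06..0x08] <- [60 9a 25]
D2: mem[0x0c..0x0f] <- [71 5a 92 02]
D3: mem[0x02..0x08] <- [9a 25 27 4c 8f f1 87]
D4: mem[0x1a..0x1b] <- [8f f1]
query mem[0x1a]=0x8f, mem[0x0f]=0x02, mem[0x19]=0x4c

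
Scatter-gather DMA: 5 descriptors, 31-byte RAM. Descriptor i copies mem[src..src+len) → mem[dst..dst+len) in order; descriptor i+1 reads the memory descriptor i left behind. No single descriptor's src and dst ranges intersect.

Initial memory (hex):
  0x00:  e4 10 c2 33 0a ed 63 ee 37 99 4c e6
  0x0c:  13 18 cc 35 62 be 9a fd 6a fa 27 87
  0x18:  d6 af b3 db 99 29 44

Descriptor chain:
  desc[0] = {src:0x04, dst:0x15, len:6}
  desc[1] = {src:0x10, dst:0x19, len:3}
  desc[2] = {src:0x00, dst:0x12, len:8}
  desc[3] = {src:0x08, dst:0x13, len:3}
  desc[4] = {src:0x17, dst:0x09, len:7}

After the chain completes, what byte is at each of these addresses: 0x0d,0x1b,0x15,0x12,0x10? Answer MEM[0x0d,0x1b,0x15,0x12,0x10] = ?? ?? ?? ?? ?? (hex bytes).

D0: mem[0x15..0x1a] <- [0a ed 63 ee 37 99]
D1: mem[0x19..0x1b] <- [62 be 9a]
D2: mem[0x12..0x19] <- [e4 10 c2 33 0a ed 63 ee]
D3: mem[0x13..0x15] <- [37 99 4c]
D4: mem[0x09..0x0f] <- [ed 63 ee be 9a 99 29]
query mem[0x0d]=0x9a, mem[0x1b]=0x9a, mem[0x15]=0x4c, mem[0x12]=0xe4, mem[0x10]=0x62

MEM[0x0d,0x1b,0x15,0x12,0x10] = 9a 9a 4c e4 62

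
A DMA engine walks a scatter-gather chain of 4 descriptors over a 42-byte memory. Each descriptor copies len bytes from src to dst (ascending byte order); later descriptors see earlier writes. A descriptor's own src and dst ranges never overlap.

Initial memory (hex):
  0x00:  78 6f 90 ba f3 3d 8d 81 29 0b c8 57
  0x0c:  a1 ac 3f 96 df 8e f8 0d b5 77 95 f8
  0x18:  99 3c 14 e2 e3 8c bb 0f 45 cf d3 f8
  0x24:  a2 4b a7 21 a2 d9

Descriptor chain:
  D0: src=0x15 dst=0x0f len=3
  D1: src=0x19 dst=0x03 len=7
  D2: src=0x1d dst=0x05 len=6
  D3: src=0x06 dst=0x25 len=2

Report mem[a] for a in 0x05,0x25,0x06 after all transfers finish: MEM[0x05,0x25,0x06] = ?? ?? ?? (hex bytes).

MEM[0x05,0x25,0x06] = 8c bb bb

D0: mem[0x0f..0x11] <- [77 95 f8]
D1: mem[0x03..0x09] <- [3c 14 e2 e3 8c bb 0f]
D2: mem[0x05..0x0a] <- [8c bb 0f 45 cf d3]
D3: mem[0x25..0x26] <- [bb 0f]
query mem[0x05]=0x8c, mem[0x25]=0xbb, mem[0x06]=0xbb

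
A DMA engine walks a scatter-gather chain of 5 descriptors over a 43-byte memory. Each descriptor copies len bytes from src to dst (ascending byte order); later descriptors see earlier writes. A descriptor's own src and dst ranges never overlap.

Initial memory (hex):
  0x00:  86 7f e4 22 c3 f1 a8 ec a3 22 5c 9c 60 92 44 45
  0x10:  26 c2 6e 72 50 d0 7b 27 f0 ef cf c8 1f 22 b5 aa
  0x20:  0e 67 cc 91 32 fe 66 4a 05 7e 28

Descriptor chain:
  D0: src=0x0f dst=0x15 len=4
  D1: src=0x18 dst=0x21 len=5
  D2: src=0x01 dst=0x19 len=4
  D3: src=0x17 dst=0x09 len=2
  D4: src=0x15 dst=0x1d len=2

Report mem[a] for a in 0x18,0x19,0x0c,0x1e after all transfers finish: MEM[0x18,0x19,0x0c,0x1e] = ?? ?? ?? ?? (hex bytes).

MEM[0x18,0x19,0x0c,0x1e] = 6e 7f 60 26

[0] 0x0f->0x15 len=4 : 45 26 c2 6e
[1] 0x18->0x21 len=5 : 6e ef cf c8 1f
[2] 0x01->0x19 len=4 : 7f e4 22 c3
[3] 0x17->0x09 len=2 : c2 6e
[4] 0x15->0x1d len=2 : 45 26
query mem[0x18]=0x6e, mem[0x19]=0x7f, mem[0x0c]=0x60, mem[0x1e]=0x26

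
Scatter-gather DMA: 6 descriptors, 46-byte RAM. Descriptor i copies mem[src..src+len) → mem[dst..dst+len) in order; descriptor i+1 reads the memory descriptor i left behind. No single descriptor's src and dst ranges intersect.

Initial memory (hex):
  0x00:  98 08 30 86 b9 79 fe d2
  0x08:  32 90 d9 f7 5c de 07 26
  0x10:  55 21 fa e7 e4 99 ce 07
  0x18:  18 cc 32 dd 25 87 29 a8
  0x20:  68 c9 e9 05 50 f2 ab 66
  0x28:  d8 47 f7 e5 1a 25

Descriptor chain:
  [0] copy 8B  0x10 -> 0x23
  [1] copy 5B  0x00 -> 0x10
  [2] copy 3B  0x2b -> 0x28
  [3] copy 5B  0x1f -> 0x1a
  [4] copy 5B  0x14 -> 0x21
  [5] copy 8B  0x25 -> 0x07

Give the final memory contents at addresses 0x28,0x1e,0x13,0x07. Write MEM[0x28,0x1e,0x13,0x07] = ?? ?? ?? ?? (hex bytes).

[0] 0x10->0x23 len=8 : 55 21 fa e7 e4 99 ce 07
[1] 0x00->0x10 len=5 : 98 08 30 86 b9
[2] 0x2b->0x28 len=3 : e5 1a 25
[3] 0x1f->0x1a len=5 : a8 68 c9 e9 55
[4] 0x14->0x21 len=5 : b9 99 ce 07 18
[5] 0x25->0x07 len=8 : 18 e7 e4 e5 1a 25 e5 1a
query mem[0x28]=0xe5, mem[0x1e]=0x55, mem[0x13]=0x86, mem[0x07]=0x18

MEM[0x28,0x1e,0x13,0x07] = e5 55 86 18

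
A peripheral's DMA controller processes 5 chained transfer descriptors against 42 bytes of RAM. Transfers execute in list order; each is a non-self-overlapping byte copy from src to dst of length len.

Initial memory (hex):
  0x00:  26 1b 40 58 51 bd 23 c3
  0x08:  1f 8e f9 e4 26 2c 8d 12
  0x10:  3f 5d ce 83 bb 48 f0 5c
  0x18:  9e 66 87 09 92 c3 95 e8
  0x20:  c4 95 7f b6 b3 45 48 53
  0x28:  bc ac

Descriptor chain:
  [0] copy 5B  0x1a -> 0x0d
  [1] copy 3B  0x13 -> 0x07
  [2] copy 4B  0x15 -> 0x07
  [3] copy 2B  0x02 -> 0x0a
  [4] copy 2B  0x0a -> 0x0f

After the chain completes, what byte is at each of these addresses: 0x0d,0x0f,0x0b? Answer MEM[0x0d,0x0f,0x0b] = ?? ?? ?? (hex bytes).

MEM[0x0d,0x0f,0x0b] = 87 40 58

  after D0: wrote 5B at 0x0d = 870992c395
  after D1: wrote 3B at 0x07 = 83bb48
  after D2: wrote 4B at 0x07 = 48f05c9e
  after D3: wrote 2B at 0x0a = 4058
  after D4: wrote 2B at 0x0f = 4058
query mem[0x0d]=0x87, mem[0x0f]=0x40, mem[0x0b]=0x58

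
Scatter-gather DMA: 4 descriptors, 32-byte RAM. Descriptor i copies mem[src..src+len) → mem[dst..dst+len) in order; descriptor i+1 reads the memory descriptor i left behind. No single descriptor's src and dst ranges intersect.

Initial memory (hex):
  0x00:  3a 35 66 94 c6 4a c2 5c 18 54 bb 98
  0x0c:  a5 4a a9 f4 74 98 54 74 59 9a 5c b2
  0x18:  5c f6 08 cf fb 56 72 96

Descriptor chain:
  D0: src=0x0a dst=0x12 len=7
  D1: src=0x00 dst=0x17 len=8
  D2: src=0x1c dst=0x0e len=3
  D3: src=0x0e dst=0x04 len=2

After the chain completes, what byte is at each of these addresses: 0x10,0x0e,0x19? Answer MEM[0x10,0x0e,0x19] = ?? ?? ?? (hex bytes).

MEM[0x10,0x0e,0x19] = 5c 4a 66

#0 dst[0x12+7] := {0xbb,0x98,0xa5,0x4a,0xa9,0xf4,0x74}
#1 dst[0x17+8] := {0x3a,0x35,0x66,0x94,0xc6,0x4a,0xc2,0x5c}
#2 dst[0x0e+3] := {0x4a,0xc2,0x5c}
#3 dst[0x04+2] := {0x4a,0xc2}
query mem[0x10]=0x5c, mem[0x0e]=0x4a, mem[0x19]=0x66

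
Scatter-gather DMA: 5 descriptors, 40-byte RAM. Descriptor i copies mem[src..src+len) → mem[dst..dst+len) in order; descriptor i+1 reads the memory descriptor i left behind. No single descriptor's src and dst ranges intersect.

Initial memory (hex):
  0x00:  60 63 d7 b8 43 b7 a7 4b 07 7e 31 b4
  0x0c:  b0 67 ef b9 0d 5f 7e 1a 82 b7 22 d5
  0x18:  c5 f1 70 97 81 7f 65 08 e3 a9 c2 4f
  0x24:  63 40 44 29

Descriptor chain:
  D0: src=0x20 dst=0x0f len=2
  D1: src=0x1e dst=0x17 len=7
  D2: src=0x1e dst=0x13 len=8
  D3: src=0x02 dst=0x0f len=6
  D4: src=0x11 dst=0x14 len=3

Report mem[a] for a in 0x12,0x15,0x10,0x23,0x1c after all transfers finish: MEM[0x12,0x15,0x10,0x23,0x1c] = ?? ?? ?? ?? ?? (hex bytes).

#0 dst[0x0f+2] := {0xe3,0xa9}
#1 dst[0x17+7] := {0x65,0x08,0xe3,0xa9,0xc2,0x4f,0x63}
#2 dst[0x13+8] := {0x65,0x08,0xe3,0xa9,0xc2,0x4f,0x63,0x40}
#3 dst[0x0f+6] := {0xd7,0xb8,0x43,0xb7,0xa7,0x4b}
#4 dst[0x14+3] := {0x43,0xb7,0xa7}
query mem[0x12]=0xb7, mem[0x15]=0xb7, mem[0x10]=0xb8, mem[0x23]=0x4f, mem[0x1c]=0x4f

MEM[0x12,0x15,0x10,0x23,0x1c] = b7 b7 b8 4f 4f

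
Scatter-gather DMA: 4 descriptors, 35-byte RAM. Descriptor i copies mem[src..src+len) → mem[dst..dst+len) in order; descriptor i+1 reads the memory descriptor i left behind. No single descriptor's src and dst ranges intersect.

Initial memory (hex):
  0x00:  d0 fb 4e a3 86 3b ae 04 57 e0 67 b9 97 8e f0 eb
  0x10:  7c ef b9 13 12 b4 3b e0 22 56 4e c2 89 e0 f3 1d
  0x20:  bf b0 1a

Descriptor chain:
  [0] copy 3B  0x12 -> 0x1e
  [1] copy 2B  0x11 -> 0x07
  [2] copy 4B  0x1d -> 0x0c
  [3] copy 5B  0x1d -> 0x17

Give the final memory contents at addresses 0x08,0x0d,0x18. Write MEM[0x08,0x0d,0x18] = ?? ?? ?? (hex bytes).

MEM[0x08,0x0d,0x18] = b9 b9 b9

#0 dst[0x1e+3] := {0xb9,0x13,0x12}
#1 dst[0x07+2] := {0xef,0xb9}
#2 dst[0x0c+4] := {0xe0,0xb9,0x13,0x12}
#3 dst[0x17+5] := {0xe0,0xb9,0x13,0x12,0xb0}
query mem[0x08]=0xb9, mem[0x0d]=0xb9, mem[0x18]=0xb9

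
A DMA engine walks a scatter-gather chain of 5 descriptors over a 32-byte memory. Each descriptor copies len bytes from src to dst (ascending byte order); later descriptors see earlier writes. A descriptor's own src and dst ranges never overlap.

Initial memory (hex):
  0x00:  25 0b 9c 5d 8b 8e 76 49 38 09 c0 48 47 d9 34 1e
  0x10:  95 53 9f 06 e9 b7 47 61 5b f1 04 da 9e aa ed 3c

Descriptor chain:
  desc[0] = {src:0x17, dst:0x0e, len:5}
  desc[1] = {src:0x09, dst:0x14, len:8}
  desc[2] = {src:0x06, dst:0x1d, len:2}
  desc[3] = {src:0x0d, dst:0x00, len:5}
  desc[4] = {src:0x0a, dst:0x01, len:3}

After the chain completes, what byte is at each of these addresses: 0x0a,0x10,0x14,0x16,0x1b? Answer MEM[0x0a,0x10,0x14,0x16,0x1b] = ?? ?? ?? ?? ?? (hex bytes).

D0: mem[0x0e..0x12] <- [61 5b f1 04 da]
D1: mem[0x14..0x1b] <- [09 c0 48 47 d9 61 5b f1]
D2: mem[0x1d..0x1e] <- [76 49]
D3: mem[0x00..0x04] <- [d9 61 5b f1 04]
D4: mem[0x01..0x03] <- [c0 48 47]
query mem[0x0a]=0xc0, mem[0x10]=0xf1, mem[0x14]=0x09, mem[0x16]=0x48, mem[0x1b]=0xf1

MEM[0x0a,0x10,0x14,0x16,0x1b] = c0 f1 09 48 f1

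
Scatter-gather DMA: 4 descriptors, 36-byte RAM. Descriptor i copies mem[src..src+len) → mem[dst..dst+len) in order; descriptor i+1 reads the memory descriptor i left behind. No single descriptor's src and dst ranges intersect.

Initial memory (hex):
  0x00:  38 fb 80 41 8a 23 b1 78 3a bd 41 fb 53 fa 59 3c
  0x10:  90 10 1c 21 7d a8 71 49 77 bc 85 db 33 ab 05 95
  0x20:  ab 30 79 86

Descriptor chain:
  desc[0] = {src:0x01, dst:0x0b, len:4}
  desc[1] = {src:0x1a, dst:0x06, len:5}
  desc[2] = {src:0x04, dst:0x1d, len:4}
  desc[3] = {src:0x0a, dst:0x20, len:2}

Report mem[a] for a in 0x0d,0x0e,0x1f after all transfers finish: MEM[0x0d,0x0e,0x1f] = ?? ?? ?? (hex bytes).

#0 dst[0x0b+4] := {0xfb,0x80,0x41,0x8a}
#1 dst[0x06+5] := {0x85,0xdb,0x33,0xab,0x05}
#2 dst[0x1d+4] := {0x8a,0x23,0x85,0xdb}
#3 dst[0x20+2] := {0x05,0xfb}
query mem[0x0d]=0x41, mem[0x0e]=0x8a, mem[0x1f]=0x85

MEM[0x0d,0x0e,0x1f] = 41 8a 85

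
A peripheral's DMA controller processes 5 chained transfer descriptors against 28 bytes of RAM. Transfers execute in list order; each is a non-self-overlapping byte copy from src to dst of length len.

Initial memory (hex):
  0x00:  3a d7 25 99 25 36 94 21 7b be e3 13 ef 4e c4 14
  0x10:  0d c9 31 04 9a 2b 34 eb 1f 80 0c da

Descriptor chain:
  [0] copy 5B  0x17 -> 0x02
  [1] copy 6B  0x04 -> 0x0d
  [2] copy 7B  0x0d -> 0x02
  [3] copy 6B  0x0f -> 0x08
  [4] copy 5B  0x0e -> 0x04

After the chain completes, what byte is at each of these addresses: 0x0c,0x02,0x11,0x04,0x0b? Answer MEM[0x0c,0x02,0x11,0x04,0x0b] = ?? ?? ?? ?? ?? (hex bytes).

D0: mem[0x02..0x06] <- [eb 1f 80 0c da]
D1: mem[0x0d..0x12] <- [80 0c da 21 7b be]
D2: mem[0x02..0x08] <- [80 0c da 21 7b be 04]
D3: mem[0x08..0x0d] <- [da 21 7b be 04 9a]
D4: mem[0x04..0x08] <- [0c da 21 7b be]
query mem[0x0c]=0x04, mem[0x02]=0x80, mem[0x11]=0x7b, mem[0x04]=0x0c, mem[0x0b]=0xbe

MEM[0x0c,0x02,0x11,0x04,0x0b] = 04 80 7b 0c be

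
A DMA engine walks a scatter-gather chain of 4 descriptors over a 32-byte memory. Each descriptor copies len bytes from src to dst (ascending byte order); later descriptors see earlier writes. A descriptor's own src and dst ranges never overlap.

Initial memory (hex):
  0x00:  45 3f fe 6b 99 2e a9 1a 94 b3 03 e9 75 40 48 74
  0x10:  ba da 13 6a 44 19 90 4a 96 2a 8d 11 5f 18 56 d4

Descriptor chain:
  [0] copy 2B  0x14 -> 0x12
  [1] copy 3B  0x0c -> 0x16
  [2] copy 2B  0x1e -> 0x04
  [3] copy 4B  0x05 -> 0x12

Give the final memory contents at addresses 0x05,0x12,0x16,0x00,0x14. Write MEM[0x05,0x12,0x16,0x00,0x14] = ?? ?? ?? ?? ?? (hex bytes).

[0] 0x14->0x12 len=2 : 44 19
[1] 0x0c->0x16 len=3 : 75 40 48
[2] 0x1e->0x04 len=2 : 56 d4
[3] 0x05->0x12 len=4 : d4 a9 1a 94
query mem[0x05]=0xd4, mem[0x12]=0xd4, mem[0x16]=0x75, mem[0x00]=0x45, mem[0x14]=0x1a

MEM[0x05,0x12,0x16,0x00,0x14] = d4 d4 75 45 1a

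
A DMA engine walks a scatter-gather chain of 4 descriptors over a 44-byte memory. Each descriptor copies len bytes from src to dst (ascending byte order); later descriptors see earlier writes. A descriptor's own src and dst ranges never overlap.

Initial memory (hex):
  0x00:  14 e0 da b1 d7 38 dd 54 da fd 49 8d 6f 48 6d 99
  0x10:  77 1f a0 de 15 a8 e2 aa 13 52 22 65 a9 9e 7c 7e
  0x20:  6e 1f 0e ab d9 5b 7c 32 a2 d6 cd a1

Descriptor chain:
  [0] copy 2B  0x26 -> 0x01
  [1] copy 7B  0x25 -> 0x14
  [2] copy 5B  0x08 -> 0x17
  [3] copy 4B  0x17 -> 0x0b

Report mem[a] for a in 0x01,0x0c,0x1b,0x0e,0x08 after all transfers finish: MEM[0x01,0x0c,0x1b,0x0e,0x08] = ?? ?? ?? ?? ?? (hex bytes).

#0 dst[0x01+2] := {0x7c,0x32}
#1 dst[0x14+7] := {0x5b,0x7c,0x32,0xa2,0xd6,0xcd,0xa1}
#2 dst[0x17+5] := {0xda,0xfd,0x49,0x8d,0x6f}
#3 dst[0x0b+4] := {0xda,0xfd,0x49,0x8d}
query mem[0x01]=0x7c, mem[0x0c]=0xfd, mem[0x1b]=0x6f, mem[0x0e]=0x8d, mem[0x08]=0xda

MEM[0x01,0x0c,0x1b,0x0e,0x08] = 7c fd 6f 8d da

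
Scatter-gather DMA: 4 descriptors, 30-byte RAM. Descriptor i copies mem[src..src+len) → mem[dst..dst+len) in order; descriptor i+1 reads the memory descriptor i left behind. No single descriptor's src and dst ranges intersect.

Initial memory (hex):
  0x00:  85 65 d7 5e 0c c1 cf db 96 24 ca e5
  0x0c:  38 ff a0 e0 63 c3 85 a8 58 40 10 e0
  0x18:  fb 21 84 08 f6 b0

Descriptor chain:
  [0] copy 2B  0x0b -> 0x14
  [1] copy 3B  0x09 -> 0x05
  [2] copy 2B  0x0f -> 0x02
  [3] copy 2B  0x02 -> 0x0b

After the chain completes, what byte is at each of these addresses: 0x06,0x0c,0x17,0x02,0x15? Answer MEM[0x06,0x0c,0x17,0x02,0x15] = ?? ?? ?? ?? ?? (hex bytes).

MEM[0x06,0x0c,0x17,0x02,0x15] = ca 63 e0 e0 38

#0 dst[0x14+2] := {0xe5,0x38}
#1 dst[0x05+3] := {0x24,0xca,0xe5}
#2 dst[0x02+2] := {0xe0,0x63}
#3 dst[0x0b+2] := {0xe0,0x63}
query mem[0x06]=0xca, mem[0x0c]=0x63, mem[0x17]=0xe0, mem[0x02]=0xe0, mem[0x15]=0x38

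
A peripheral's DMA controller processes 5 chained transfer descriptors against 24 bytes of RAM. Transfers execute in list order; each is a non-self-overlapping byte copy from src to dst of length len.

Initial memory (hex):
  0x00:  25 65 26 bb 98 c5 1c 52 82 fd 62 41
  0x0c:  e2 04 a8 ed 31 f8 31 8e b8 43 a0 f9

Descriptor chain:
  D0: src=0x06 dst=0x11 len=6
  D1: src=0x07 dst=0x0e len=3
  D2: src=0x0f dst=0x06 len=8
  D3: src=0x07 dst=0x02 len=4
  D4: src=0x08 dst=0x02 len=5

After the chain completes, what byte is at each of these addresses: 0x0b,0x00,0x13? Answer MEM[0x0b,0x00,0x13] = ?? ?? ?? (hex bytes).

MEM[0x0b,0x00,0x13] = fd 25 82

[0] 0x06->0x11 len=6 : 1c 52 82 fd 62 41
[1] 0x07->0x0e len=3 : 52 82 fd
[2] 0x0f->0x06 len=8 : 82 fd 1c 52 82 fd 62 41
[3] 0x07->0x02 len=4 : fd 1c 52 82
[4] 0x08->0x02 len=5 : 1c 52 82 fd 62
query mem[0x0b]=0xfd, mem[0x00]=0x25, mem[0x13]=0x82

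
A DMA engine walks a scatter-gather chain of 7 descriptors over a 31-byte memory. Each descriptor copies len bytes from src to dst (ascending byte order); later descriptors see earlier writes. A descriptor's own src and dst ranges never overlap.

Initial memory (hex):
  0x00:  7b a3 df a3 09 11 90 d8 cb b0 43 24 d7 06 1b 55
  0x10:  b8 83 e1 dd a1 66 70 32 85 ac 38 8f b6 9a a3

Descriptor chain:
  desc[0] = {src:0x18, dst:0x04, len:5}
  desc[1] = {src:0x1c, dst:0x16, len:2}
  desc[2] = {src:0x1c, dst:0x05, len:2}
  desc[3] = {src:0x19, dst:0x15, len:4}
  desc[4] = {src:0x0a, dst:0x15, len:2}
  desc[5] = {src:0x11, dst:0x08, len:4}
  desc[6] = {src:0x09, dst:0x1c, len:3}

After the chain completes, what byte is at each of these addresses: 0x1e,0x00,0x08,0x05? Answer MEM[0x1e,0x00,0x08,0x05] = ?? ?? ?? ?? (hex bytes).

MEM[0x1e,0x00,0x08,0x05] = a1 7b 83 b6

  after D0: wrote 5B at 0x04 = 85ac388fb6
  after D1: wrote 2B at 0x16 = b69a
  after D2: wrote 2B at 0x05 = b69a
  after D3: wrote 4B at 0x15 = ac388fb6
  after D4: wrote 2B at 0x15 = 4324
  after D5: wrote 4B at 0x08 = 83e1dda1
  after D6: wrote 3B at 0x1c = e1dda1
query mem[0x1e]=0xa1, mem[0x00]=0x7b, mem[0x08]=0x83, mem[0x05]=0xb6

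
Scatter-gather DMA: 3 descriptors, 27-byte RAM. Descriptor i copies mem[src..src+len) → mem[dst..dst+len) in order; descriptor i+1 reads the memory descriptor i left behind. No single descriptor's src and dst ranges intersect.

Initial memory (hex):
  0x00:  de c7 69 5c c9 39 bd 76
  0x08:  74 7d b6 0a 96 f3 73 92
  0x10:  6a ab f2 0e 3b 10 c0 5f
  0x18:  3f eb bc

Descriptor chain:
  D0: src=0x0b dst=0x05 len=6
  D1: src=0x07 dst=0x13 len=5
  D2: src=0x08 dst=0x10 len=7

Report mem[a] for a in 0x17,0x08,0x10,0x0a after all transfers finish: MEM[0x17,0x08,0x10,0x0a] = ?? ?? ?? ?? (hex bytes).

#0 dst[0x05+6] := {0x0a,0x96,0xf3,0x73,0x92,0x6a}
#1 dst[0x13+5] := {0xf3,0x73,0x92,0x6a,0x0a}
#2 dst[0x10+7] := {0x73,0x92,0x6a,0x0a,0x96,0xf3,0x73}
query mem[0x17]=0x0a, mem[0x08]=0x73, mem[0x10]=0x73, mem[0x0a]=0x6a

MEM[0x17,0x08,0x10,0x0a] = 0a 73 73 6a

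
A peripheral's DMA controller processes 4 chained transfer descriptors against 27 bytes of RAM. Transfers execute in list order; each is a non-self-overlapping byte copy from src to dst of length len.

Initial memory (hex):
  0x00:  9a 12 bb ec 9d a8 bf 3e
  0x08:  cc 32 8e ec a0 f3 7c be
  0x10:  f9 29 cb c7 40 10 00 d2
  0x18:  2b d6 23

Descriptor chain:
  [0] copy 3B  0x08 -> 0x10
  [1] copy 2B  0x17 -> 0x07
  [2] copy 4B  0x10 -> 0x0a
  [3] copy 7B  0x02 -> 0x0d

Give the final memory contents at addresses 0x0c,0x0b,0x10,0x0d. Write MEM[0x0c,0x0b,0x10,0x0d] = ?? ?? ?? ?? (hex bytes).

MEM[0x0c,0x0b,0x10,0x0d] = 8e 32 a8 bb

  after D0: wrote 3B at 0x10 = cc328e
  after D1: wrote 2B at 0x07 = d22b
  after D2: wrote 4B at 0x0a = cc328ec7
  after D3: wrote 7B at 0x0d = bbec9da8bfd22b
query mem[0x0c]=0x8e, mem[0x0b]=0x32, mem[0x10]=0xa8, mem[0x0d]=0xbb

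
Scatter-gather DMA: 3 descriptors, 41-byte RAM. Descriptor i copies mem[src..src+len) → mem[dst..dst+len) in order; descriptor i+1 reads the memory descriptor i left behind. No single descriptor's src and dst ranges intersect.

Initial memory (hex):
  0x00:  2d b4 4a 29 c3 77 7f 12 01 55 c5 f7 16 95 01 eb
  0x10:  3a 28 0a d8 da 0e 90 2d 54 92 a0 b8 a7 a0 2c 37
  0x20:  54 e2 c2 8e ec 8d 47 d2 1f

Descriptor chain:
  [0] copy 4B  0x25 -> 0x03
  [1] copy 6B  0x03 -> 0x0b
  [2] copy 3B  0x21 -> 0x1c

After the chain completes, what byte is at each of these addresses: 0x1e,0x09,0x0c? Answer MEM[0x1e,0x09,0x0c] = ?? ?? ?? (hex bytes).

MEM[0x1e,0x09,0x0c] = 8e 55 47

[0] 0x25->0x03 len=4 : 8d 47 d2 1f
[1] 0x03->0x0b len=6 : 8d 47 d2 1f 12 01
[2] 0x21->0x1c len=3 : e2 c2 8e
query mem[0x1e]=0x8e, mem[0x09]=0x55, mem[0x0c]=0x47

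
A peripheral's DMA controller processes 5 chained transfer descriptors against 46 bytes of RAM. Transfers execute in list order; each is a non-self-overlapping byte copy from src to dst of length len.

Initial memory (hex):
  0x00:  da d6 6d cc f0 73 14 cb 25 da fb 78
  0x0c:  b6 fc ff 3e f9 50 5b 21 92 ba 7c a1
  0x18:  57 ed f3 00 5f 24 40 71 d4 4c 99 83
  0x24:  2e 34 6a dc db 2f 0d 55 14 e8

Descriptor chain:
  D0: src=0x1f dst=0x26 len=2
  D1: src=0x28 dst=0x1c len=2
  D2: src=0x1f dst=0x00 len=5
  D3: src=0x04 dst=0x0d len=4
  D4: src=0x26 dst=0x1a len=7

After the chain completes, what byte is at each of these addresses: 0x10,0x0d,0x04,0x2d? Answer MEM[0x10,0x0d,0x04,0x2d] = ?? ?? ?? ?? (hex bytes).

MEM[0x10,0x0d,0x04,0x2d] = cb 83 83 e8

[0] 0x1f->0x26 len=2 : 71 d4
[1] 0x28->0x1c len=2 : db 2f
[2] 0x1f->0x00 len=5 : 71 d4 4c 99 83
[3] 0x04->0x0d len=4 : 83 73 14 cb
[4] 0x26->0x1a len=7 : 71 d4 db 2f 0d 55 14
query mem[0x10]=0xcb, mem[0x0d]=0x83, mem[0x04]=0x83, mem[0x2d]=0xe8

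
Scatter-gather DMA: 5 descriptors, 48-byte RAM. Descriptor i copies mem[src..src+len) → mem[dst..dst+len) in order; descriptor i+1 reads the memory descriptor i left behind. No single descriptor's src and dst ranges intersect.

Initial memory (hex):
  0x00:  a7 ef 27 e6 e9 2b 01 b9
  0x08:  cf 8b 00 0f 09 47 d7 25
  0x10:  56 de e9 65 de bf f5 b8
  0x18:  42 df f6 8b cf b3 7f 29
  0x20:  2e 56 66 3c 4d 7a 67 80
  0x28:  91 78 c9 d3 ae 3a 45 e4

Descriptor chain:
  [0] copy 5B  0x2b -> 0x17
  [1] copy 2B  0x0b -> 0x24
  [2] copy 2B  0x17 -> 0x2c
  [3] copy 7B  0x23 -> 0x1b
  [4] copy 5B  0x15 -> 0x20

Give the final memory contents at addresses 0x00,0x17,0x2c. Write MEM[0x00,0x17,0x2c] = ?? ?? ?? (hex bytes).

MEM[0x00,0x17,0x2c] = a7 d3 d3

  after D0: wrote 5B at 0x17 = d3ae3a45e4
  after D1: wrote 2B at 0x24 = 0f09
  after D2: wrote 2B at 0x2c = d3ae
  after D3: wrote 7B at 0x1b = 3c0f0967809178
  after D4: wrote 5B at 0x20 = bff5d3ae3a
query mem[0x00]=0xa7, mem[0x17]=0xd3, mem[0x2c]=0xd3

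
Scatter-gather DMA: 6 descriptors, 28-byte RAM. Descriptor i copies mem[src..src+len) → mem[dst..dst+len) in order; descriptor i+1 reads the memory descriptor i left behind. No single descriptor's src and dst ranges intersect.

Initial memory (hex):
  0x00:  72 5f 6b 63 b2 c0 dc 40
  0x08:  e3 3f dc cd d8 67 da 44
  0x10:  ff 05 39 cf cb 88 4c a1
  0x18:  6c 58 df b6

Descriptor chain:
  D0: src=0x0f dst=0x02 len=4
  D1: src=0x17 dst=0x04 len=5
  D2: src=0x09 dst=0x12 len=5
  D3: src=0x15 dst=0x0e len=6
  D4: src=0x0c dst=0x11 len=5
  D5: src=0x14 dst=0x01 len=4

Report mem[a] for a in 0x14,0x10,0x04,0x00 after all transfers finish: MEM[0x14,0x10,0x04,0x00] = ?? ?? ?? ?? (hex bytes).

MEM[0x14,0x10,0x04,0x00] = 67 a1 a1 72

  after D0: wrote 4B at 0x02 = 44ff0539
  after D1: wrote 5B at 0x04 = a16c58dfb6
  after D2: wrote 5B at 0x12 = 3fdccdd867
  after D3: wrote 6B at 0x0e = d867a16c58df
  after D4: wrote 5B at 0x11 = d867d867a1
  after D5: wrote 4B at 0x01 = 67a167a1
query mem[0x14]=0x67, mem[0x10]=0xa1, mem[0x04]=0xa1, mem[0x00]=0x72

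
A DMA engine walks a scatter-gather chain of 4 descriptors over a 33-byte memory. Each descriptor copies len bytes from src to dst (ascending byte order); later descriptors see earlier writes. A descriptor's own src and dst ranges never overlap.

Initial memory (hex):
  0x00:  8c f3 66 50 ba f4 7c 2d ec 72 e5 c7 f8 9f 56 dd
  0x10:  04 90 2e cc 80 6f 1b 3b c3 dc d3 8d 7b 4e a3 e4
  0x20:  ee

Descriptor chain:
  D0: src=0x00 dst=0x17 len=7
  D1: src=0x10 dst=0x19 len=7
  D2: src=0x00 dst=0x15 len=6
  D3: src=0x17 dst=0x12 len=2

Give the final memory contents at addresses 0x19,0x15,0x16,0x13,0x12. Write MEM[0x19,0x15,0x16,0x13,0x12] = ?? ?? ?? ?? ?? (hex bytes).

[0] 0x00->0x17 len=7 : 8c f3 66 50 ba f4 7c
[1] 0x10->0x19 len=7 : 04 90 2e cc 80 6f 1b
[2] 0x00->0x15 len=6 : 8c f3 66 50 ba f4
[3] 0x17->0x12 len=2 : 66 50
query mem[0x19]=0xba, mem[0x15]=0x8c, mem[0x16]=0xf3, mem[0x13]=0x50, mem[0x12]=0x66

MEM[0x19,0x15,0x16,0x13,0x12] = ba 8c f3 50 66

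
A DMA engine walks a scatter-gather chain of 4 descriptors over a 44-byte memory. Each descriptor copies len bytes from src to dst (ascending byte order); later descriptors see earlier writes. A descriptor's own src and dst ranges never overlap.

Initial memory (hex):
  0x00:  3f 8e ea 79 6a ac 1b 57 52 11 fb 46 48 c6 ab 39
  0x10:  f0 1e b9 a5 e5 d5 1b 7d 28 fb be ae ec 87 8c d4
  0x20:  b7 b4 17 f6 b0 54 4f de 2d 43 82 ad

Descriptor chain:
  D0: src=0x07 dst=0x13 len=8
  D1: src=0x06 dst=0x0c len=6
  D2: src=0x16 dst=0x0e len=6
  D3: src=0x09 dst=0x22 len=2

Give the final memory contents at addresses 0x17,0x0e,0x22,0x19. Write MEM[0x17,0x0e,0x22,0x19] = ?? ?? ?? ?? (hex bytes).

  after D0: wrote 8B at 0x13 = 575211fb4648c6ab
  after D1: wrote 6B at 0x0c = 1b575211fb46
  after D2: wrote 6B at 0x0e = fb4648c6abae
  after D3: wrote 2B at 0x22 = 11fb
query mem[0x17]=0x46, mem[0x0e]=0xfb, mem[0x22]=0x11, mem[0x19]=0xc6

MEM[0x17,0x0e,0x22,0x19] = 46 fb 11 c6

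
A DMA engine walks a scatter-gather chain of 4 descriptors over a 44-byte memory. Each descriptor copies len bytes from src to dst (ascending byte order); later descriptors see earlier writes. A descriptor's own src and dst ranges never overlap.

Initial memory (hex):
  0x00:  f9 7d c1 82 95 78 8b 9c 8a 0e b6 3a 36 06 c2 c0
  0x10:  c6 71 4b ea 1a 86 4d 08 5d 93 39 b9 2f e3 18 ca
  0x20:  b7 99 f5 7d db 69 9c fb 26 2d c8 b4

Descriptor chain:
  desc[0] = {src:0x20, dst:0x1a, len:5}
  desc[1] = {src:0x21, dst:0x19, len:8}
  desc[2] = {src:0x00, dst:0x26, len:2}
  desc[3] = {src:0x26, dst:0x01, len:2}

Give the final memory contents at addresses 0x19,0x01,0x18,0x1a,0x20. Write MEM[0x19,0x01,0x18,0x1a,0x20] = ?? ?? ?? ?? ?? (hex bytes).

  after D0: wrote 5B at 0x1a = b799f57ddb
  after D1: wrote 8B at 0x19 = 99f57ddb699cfb26
  after D2: wrote 2B at 0x26 = f97d
  after D3: wrote 2B at 0x01 = f97d
query mem[0x19]=0x99, mem[0x01]=0xf9, mem[0x18]=0x5d, mem[0x1a]=0xf5, mem[0x20]=0x26

MEM[0x19,0x01,0x18,0x1a,0x20] = 99 f9 5d f5 26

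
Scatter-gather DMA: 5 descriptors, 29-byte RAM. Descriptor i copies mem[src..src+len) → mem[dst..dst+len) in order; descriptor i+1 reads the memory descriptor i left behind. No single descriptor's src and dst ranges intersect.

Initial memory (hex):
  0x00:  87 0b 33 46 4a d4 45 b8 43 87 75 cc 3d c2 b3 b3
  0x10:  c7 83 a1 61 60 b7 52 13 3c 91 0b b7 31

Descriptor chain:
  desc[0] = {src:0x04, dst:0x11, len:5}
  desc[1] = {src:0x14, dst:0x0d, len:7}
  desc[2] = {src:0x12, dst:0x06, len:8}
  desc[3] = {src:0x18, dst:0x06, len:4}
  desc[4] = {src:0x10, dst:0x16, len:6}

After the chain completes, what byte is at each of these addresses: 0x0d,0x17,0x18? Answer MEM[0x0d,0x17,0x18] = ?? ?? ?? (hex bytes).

MEM[0x0d,0x17,0x18] = 91 3c 91

[0] 0x04->0x11 len=5 : 4a d4 45 b8 43
[1] 0x14->0x0d len=7 : b8 43 52 13 3c 91 0b
[2] 0x12->0x06 len=8 : 91 0b b8 43 52 13 3c 91
[3] 0x18->0x06 len=4 : 3c 91 0b b7
[4] 0x10->0x16 len=6 : 13 3c 91 0b b8 43
query mem[0x0d]=0x91, mem[0x17]=0x3c, mem[0x18]=0x91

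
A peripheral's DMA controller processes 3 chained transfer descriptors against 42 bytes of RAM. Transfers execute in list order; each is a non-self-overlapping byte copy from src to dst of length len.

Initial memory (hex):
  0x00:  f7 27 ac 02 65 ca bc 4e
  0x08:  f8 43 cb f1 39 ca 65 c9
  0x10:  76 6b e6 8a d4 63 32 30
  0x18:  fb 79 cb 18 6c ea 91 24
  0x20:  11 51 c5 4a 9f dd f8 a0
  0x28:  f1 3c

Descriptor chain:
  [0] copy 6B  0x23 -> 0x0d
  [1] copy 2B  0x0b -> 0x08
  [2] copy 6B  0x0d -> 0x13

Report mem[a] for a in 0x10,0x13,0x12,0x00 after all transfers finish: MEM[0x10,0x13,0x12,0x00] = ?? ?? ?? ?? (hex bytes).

MEM[0x10,0x13,0x12,0x00] = f8 4a f1 f7

#0 dst[0x0d+6] := {0x4a,0x9f,0xdd,0xf8,0xa0,0xf1}
#1 dst[0x08+2] := {0xf1,0x39}
#2 dst[0x13+6] := {0x4a,0x9f,0xdd,0xf8,0xa0,0xf1}
query mem[0x10]=0xf8, mem[0x13]=0x4a, mem[0x12]=0xf1, mem[0x00]=0xf7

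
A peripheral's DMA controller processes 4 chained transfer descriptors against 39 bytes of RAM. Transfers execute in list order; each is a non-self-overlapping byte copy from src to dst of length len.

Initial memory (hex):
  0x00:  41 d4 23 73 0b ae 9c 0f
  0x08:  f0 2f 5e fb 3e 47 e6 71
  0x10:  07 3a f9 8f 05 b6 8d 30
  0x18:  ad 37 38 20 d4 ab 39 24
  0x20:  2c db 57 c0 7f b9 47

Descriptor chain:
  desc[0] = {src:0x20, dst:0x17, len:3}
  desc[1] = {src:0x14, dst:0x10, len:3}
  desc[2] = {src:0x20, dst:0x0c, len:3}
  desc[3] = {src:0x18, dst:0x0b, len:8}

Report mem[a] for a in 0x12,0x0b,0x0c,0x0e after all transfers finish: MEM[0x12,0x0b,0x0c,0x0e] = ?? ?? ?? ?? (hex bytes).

D0: mem[0x17..0x19] <- [2c db 57]
D1: mem[0x10..0x12] <- [05 b6 8d]
D2: mem[0x0c..0x0e] <- [2c db 57]
D3: mem[0x0b..0x12] <- [db 57 38 20 d4 ab 39 24]
query mem[0x12]=0x24, mem[0x0b]=0xdb, mem[0x0c]=0x57, mem[0x0e]=0x20

MEM[0x12,0x0b,0x0c,0x0e] = 24 db 57 20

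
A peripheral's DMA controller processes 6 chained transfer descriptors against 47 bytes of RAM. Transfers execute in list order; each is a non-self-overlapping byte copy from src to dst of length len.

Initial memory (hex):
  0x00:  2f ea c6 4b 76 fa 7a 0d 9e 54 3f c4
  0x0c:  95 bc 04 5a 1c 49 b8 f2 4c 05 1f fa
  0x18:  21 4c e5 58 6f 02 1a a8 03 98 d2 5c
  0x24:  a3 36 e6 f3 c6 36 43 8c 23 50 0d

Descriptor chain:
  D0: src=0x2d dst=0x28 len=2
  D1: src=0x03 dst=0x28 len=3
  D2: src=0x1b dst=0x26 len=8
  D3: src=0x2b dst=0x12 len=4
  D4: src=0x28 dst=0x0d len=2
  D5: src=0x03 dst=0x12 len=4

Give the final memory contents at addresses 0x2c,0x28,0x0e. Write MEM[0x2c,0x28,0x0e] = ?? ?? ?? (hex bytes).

MEM[0x2c,0x28,0x0e] = 98 02 1a

#0 dst[0x28+2] := {0x50,0x0d}
#1 dst[0x28+3] := {0x4b,0x76,0xfa}
#2 dst[0x26+8] := {0x58,0x6f,0x02,0x1a,0xa8,0x03,0x98,0xd2}
#3 dst[0x12+4] := {0x03,0x98,0xd2,0x0d}
#4 dst[0x0d+2] := {0x02,0x1a}
#5 dst[0x12+4] := {0x4b,0x76,0xfa,0x7a}
query mem[0x2c]=0x98, mem[0x28]=0x02, mem[0x0e]=0x1a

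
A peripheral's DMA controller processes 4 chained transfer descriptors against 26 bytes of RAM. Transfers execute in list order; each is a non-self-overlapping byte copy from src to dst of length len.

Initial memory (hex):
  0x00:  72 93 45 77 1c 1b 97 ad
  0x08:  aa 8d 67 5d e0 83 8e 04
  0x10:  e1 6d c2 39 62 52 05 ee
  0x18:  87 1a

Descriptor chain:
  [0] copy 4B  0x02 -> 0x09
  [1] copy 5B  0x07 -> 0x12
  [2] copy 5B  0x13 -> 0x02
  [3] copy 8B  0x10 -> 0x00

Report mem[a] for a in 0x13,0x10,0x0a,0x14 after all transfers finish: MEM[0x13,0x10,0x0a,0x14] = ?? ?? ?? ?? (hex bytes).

MEM[0x13,0x10,0x0a,0x14] = aa e1 77 45

D0: mem[0x09..0x0c] <- [45 77 1c 1b]
D1: mem[0x12..0x16] <- [ad aa 45 77 1c]
D2: mem[0x02..0x06] <- [aa 45 77 1c ee]
D3: mem[0x00..0x07] <- [e1 6d ad aa 45 77 1c ee]
query mem[0x13]=0xaa, mem[0x10]=0xe1, mem[0x0a]=0x77, mem[0x14]=0x45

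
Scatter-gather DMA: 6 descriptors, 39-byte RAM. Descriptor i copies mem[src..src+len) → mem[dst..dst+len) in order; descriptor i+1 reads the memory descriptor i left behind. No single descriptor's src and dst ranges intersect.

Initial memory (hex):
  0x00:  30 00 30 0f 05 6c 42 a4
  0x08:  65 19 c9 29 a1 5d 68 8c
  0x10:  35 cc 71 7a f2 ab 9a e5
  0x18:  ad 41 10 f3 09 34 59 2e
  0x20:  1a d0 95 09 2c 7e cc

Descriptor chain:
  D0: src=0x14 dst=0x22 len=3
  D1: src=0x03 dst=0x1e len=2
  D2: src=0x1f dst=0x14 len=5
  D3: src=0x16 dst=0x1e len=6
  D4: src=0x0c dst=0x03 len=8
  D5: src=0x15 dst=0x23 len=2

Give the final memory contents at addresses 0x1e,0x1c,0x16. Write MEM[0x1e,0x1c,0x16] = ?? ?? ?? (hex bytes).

MEM[0x1e,0x1c,0x16] = d0 09 d0

[0] 0x14->0x22 len=3 : f2 ab 9a
[1] 0x03->0x1e len=2 : 0f 05
[2] 0x1f->0x14 len=5 : 05 1a d0 f2 ab
[3] 0x16->0x1e len=6 : d0 f2 ab 41 10 f3
[4] 0x0c->0x03 len=8 : a1 5d 68 8c 35 cc 71 7a
[5] 0x15->0x23 len=2 : 1a d0
query mem[0x1e]=0xd0, mem[0x1c]=0x09, mem[0x16]=0xd0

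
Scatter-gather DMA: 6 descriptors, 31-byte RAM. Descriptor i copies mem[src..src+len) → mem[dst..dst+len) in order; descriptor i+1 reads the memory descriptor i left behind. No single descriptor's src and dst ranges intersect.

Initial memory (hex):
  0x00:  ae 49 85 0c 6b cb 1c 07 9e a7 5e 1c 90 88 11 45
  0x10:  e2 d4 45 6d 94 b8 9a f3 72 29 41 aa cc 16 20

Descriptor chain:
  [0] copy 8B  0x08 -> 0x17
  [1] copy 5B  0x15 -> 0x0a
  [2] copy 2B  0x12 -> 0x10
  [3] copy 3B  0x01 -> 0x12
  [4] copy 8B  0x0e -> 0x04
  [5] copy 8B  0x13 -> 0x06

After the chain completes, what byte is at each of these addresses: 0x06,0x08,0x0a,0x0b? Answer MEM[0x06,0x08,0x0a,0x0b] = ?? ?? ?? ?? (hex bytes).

[0] 0x08->0x17 len=8 : 9e a7 5e 1c 90 88 11 45
[1] 0x15->0x0a len=5 : b8 9a 9e a7 5e
[2] 0x12->0x10 len=2 : 45 6d
[3] 0x01->0x12 len=3 : 49 85 0c
[4] 0x0e->0x04 len=8 : 5e 45 45 6d 49 85 0c b8
[5] 0x13->0x06 len=8 : 85 0c b8 9a 9e a7 5e 1c
query mem[0x06]=0x85, mem[0x08]=0xb8, mem[0x0a]=0x9e, mem[0x0b]=0xa7

MEM[0x06,0x08,0x0a,0x0b] = 85 b8 9e a7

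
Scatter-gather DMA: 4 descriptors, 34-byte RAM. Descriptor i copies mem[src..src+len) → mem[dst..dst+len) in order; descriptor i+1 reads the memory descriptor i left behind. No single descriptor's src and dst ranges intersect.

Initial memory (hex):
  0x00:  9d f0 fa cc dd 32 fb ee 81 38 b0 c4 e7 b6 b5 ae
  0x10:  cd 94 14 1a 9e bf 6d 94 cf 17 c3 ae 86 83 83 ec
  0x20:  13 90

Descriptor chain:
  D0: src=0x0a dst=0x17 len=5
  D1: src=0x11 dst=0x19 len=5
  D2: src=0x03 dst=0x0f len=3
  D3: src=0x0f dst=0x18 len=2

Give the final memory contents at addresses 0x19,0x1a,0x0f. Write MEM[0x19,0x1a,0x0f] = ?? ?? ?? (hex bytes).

#0 dst[0x17+5] := {0xb0,0xc4,0xe7,0xb6,0xb5}
#1 dst[0x19+5] := {0x94,0x14,0x1a,0x9e,0xbf}
#2 dst[0x0f+3] := {0xcc,0xdd,0x32}
#3 dst[0x18+2] := {0xcc,0xdd}
query mem[0x19]=0xdd, mem[0x1a]=0x14, mem[0x0f]=0xcc

MEM[0x19,0x1a,0x0f] = dd 14 cc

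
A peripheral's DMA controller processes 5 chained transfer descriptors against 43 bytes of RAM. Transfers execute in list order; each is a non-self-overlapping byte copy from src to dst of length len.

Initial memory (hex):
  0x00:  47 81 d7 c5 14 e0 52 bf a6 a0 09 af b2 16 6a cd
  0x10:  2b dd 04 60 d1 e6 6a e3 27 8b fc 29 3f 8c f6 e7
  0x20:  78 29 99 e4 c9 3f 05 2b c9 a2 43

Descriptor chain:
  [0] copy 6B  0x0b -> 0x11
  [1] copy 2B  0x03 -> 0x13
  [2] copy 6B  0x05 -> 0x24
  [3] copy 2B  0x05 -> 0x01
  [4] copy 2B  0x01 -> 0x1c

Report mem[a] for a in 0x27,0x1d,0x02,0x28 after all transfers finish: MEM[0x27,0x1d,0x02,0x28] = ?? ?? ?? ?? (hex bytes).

MEM[0x27,0x1d,0x02,0x28] = a6 52 52 a0

#0 dst[0x11+6] := {0xaf,0xb2,0x16,0x6a,0xcd,0x2b}
#1 dst[0x13+2] := {0xc5,0x14}
#2 dst[0x24+6] := {0xe0,0x52,0xbf,0xa6,0xa0,0x09}
#3 dst[0x01+2] := {0xe0,0x52}
#4 dst[0x1c+2] := {0xe0,0x52}
query mem[0x27]=0xa6, mem[0x1d]=0x52, mem[0x02]=0x52, mem[0x28]=0xa0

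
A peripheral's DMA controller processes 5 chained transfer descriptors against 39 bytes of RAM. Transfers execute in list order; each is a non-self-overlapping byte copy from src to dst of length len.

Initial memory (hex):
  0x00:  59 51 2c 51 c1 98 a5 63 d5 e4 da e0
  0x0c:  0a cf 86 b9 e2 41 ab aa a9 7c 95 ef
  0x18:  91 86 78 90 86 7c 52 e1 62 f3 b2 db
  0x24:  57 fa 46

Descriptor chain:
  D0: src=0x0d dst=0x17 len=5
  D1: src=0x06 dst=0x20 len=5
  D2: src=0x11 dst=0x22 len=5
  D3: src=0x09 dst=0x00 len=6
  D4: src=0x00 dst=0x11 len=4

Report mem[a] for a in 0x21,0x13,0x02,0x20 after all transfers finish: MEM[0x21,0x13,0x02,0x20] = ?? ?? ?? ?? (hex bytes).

D0: mem[0x17..0x1b] <- [cf 86 b9 e2 41]
D1: mem[0x20..0x24] <- [a5 63 d5 e4 da]
D2: mem[0x22..0x26] <- [41 ab aa a9 7c]
D3: mem[0x00..0x05] <- [e4 da e0 0a cf 86]
D4: mem[0x11..0x14] <- [e4 da e0 0a]
query mem[0x21]=0x63, mem[0x13]=0xe0, mem[0x02]=0xe0, mem[0x20]=0xa5

MEM[0x21,0x13,0x02,0x20] = 63 e0 e0 a5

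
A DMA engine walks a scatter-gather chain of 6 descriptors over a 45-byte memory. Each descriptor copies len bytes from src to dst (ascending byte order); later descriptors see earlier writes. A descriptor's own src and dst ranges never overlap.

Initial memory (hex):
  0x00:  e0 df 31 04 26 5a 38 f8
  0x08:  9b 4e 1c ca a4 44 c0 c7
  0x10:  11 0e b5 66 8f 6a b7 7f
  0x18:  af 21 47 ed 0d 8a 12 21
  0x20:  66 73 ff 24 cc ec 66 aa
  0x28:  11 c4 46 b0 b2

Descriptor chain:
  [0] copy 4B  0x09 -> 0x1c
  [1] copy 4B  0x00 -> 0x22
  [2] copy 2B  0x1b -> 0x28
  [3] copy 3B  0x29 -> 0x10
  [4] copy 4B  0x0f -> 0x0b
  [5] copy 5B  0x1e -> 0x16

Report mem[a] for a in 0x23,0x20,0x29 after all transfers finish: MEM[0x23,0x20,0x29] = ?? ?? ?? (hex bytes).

[0] 0x09->0x1c len=4 : 4e 1c ca a4
[1] 0x00->0x22 len=4 : e0 df 31 04
[2] 0x1b->0x28 len=2 : ed 4e
[3] 0x29->0x10 len=3 : 4e 46 b0
[4] 0x0f->0x0b len=4 : c7 4e 46 b0
[5] 0x1e->0x16 len=5 : ca a4 66 73 e0
query mem[0x23]=0xdf, mem[0x20]=0x66, mem[0x29]=0x4e

MEM[0x23,0x20,0x29] = df 66 4e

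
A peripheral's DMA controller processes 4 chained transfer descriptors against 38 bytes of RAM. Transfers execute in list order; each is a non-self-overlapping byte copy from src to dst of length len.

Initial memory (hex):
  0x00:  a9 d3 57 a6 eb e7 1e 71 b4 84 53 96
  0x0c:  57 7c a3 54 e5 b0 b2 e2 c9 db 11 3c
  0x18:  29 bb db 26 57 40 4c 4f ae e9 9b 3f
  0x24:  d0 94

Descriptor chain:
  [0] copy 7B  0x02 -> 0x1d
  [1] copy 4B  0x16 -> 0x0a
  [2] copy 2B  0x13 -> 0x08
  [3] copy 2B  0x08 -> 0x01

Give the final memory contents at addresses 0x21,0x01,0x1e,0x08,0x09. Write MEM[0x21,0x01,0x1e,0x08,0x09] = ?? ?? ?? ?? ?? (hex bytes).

MEM[0x21,0x01,0x1e,0x08,0x09] = 1e e2 a6 e2 c9

[0] 0x02->0x1d len=7 : 57 a6 eb e7 1e 71 b4
[1] 0x16->0x0a len=4 : 11 3c 29 bb
[2] 0x13->0x08 len=2 : e2 c9
[3] 0x08->0x01 len=2 : e2 c9
query mem[0x21]=0x1e, mem[0x01]=0xe2, mem[0x1e]=0xa6, mem[0x08]=0xe2, mem[0x09]=0xc9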